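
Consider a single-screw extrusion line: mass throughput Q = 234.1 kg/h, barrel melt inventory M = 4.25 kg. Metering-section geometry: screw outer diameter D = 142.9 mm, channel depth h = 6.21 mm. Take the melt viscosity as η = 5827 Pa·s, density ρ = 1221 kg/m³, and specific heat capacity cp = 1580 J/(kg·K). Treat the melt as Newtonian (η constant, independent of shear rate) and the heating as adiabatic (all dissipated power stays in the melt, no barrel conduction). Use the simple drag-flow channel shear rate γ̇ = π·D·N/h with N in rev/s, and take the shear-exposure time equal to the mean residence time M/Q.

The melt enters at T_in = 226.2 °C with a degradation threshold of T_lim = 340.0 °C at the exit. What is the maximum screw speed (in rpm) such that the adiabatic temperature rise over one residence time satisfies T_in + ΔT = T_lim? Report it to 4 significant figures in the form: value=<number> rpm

Q_s = Q / 3600 = 234.1 / 3600 = 0.0650278 kg/s
t_res = M / Q_s = 4.25 / 0.0650278 = 65.3567 s
Geometry in SI: D = 142.9 mm → 0.1429 m, h = 6.21 mm → 0.00621 m
ΔT_a = T_lim − T_in = 340.0 °C − 226.2 °C = 113.8 K
γ̇_max² = ΔT_a·ρ·cp / (η·t_res) = [113.8 × 1221 × 1580] / [5827 × 65.3567] = 576.474 s⁻²
γ̇_max = √576.474 = 24.0099 s⁻¹
N_max = γ̇_max·h / (π·D) = 24.0099 · 0.00621 / (π · 0.1429) = 0.332123 rev/s = 19.9274 rpm

value=19.93 rpm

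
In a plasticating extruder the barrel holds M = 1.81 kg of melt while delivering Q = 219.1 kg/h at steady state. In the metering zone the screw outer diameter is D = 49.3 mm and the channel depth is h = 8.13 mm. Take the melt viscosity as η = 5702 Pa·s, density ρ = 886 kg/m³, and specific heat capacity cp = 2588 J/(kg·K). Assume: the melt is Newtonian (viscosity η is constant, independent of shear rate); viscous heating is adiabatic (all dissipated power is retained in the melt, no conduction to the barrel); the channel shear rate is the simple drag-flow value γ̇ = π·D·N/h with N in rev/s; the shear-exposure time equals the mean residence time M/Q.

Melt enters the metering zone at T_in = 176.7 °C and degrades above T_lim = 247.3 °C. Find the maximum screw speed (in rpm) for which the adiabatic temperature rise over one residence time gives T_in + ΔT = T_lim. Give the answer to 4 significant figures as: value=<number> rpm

Q_s = Q / 3600 = 219.1 / 3600 = 0.0608611 kg/s
t_res = M / Q_s = 1.81 ÷ 0.0608611 = 29.7398 s
D = 49.3 mm = 0.0493 m;  h = 8.13 mm = 0.00813 m
ΔT_a = T_lim − T_in = 247.3 °C − 176.7 °C = 70.6 K
Invert ΔT = ηγ̇²t_res/(ρcp) for γ̇: γ̇_max² = ΔT_a ρ cp / (η t_res) = 70.6·886·2588 / (5702·29.7398) = 954.634 s⁻²
Take the square root: γ̇_max = √(954.634) = 30.8971 s⁻¹
N_max = γ̇_max h / (πD) = 30.8971·0.00813/(π·0.0493) = 1.62186 rev/s → ×60 = 97.3113 rpm

value=97.31 rpm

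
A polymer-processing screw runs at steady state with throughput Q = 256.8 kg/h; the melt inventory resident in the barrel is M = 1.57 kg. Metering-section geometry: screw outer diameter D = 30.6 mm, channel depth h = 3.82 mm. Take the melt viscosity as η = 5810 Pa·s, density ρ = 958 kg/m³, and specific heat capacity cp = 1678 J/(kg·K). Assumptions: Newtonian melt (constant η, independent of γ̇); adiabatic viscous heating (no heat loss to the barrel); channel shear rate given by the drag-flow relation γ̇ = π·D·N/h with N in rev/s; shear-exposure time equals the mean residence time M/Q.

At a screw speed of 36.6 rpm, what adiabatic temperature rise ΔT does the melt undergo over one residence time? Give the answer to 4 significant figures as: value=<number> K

value=18.75 K

Throughput in SI: Q_s = 256.8 kg/h ÷ 3600 s/h = 0.0713333 kg/s
t_res = M / Q_s = 1.57 ÷ 0.0713333 = 22.0093 s
D = 30.6 mm = 0.0306 m;  h = 3.82 mm = 0.00382 m;  N = 36.6 rpm / 60 = 0.61 rev/s
Shear rate: γ̇ = πDN/h = π·0.0306·0.61/0.00382 = 15.351 s⁻¹
ΔT = η·γ̇²·t_res / (ρ·cp) = 5810 · (15.351)² · 22.0093 / (958 · 1678) = 18.7457 K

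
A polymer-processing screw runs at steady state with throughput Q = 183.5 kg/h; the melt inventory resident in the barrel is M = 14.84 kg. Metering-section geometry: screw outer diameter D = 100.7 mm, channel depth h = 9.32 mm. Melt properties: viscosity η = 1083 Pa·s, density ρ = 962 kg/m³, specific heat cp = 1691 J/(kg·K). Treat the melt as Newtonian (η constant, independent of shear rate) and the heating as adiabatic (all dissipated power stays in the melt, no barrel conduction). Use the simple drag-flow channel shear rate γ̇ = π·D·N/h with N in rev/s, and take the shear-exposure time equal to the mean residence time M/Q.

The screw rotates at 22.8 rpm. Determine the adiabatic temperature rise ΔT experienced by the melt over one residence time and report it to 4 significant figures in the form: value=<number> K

value=32.25 K

Convert throughput: Q = 183.5 kg/h = 183.5/3600 = 0.0509722 kg/s
t_res = M / Q_s = 14.84 ÷ 0.0509722 = 291.139 s
Geometry in metres: D = 100.7 mm → 0.1007 m, h = 9.32 mm → 0.00932 m; screw speed N = 22.8 rpm = 0.38 rev/s
γ̇ = π D N / h = (π)(0.1007)(0.38) / 0.00932 = 12.8987 s⁻¹
ΔT = η·γ̇²·t_res / (ρ·cp) = 1083 · (12.8987)² · 291.139 / (962 · 1691) = 32.2481 K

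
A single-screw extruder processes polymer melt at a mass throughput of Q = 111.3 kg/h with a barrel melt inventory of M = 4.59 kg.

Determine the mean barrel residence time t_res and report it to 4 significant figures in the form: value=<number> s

value=148.5 s

Q_s = Q / 3600 = 111.3 / 3600 = 0.0309167 kg/s
t_res = M / Q_s = 4.59 / 0.0309167 = 148.464 s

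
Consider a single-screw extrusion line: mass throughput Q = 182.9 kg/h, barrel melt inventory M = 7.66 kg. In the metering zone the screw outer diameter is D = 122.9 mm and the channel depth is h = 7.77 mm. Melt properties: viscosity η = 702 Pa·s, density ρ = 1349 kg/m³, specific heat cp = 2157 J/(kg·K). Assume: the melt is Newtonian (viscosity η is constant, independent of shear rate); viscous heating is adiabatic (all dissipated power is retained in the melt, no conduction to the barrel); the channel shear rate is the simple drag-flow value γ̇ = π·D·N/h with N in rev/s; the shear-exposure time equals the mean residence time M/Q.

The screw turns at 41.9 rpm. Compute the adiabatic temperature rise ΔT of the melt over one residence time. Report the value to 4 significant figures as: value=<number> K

value=43.80 K

Convert throughput: Q = 182.9 kg/h = 182.9/3600 = 0.0508056 kg/s
t_res = M / Q_s = 7.66 / 0.0508056 = 150.771 s
D = 122.9 mm = 0.1229 m;  h = 7.77 mm = 0.00777 m;  N = 41.9 rpm / 60 = 0.698333 rev/s
γ̇ = π·D·N / h = π · 0.1229 · 0.698333 / 0.00777 = 34.7011 s⁻¹
Adiabatic rise: ΔT = η γ̇² t_res / (ρ cp) = 702·(34.7011)²·150.771 / (1349·2157) = 43.8006 K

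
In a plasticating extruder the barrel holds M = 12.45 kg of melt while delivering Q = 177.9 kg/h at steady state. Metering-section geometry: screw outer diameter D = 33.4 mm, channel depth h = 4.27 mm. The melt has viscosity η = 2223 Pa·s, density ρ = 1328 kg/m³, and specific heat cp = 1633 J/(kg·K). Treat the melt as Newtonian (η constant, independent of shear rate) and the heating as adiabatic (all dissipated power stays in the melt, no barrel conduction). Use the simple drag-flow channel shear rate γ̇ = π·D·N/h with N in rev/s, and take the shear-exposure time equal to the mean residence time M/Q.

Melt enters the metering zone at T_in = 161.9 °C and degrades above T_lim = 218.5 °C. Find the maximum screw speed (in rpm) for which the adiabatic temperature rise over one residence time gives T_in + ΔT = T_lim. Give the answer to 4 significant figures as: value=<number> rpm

Convert throughput: Q = 177.9 kg/h = 177.9/3600 = 0.0494167 kg/s
Mean residence time: t_res = M/Q_s = 12.45 kg / 0.0494167 kg/s = 251.939 s
Geometry in SI: D = 33.4 mm → 0.0334 m, h = 4.27 mm → 0.00427 m
Allowable rise: ΔT_a = T_lim − T_in = 218.5 − 161.9 = 56.6 K
γ̇_max² = ΔT_a·ρ·cp / (η·t_res) = [56.6 × 1328 × 1633] / [2223 × 251.939] = 219.162 s⁻²
γ̇_max = sqrt(219.162) = 14.8041 s⁻¹
N_max = γ̇_max h / (πD) = 14.8041·0.00427/(π·0.0334) = 0.602441 rev/s → ×60 = 36.1464 rpm

value=36.15 rpm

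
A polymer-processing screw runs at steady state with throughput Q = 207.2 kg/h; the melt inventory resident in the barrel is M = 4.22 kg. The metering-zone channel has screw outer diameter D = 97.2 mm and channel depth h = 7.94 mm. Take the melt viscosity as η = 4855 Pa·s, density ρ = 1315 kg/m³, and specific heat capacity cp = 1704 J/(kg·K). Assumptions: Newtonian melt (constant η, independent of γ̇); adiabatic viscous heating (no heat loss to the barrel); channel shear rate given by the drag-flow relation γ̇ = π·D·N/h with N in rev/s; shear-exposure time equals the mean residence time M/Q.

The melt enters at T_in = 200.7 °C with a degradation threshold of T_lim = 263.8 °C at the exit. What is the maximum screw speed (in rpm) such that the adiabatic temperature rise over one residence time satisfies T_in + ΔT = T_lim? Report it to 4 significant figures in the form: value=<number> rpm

Throughput in SI: Q_s = 207.2 kg/h ÷ 3600 s/h = 0.0575556 kg/s
t_res = M / Q_s = 4.22 / 0.0575556 = 73.3205 s
Convert to metres: D = 0.0972 m, h = 0.00794 m
Allowable rise: ΔT_a = T_lim − T_in = 263.8 − 200.7 = 63.1 K
γ̇_max² = ΔT_a·ρ·cp / (η·t_res) = [63.1 × 1315 × 1704] / [4855 × 73.3205] = 397.201 s⁻²
γ̇_max = sqrt(397.201) = 19.9299 s⁻¹
N_max = γ̇_max h / (πD) = 19.9299·0.00794/(π·0.0972) = 0.518214 rev/s → ×60 = 31.0929 rpm

value=31.09 rpm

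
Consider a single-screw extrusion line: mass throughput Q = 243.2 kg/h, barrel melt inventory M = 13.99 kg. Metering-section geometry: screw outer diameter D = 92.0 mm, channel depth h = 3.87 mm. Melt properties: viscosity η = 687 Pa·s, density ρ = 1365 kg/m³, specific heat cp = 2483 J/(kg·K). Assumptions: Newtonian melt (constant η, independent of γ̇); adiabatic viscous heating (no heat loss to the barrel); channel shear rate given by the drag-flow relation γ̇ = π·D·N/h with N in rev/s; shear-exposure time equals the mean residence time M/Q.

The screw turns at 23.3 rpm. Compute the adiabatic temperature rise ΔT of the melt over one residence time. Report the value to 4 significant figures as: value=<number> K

Throughput in SI: Q_s = 243.2 kg/h ÷ 3600 s/h = 0.0675556 kg/s
t_res = M / Q_s = 13.99 / 0.0675556 = 207.089 s
Geometry in metres: D = 92.0 mm → 0.092 m, h = 3.87 mm → 0.00387 m; screw speed N = 23.3 rpm = 0.388333 rev/s
Shear rate: γ̇ = πDN/h = π·0.092·0.388333/0.00387 = 29.0022 s⁻¹
ΔT = η·γ̇²·t_res/(ρ·cp) = [687 × 29.0022² × 207.089] / [1365 × 2483] = 35.3075 K

value=35.31 K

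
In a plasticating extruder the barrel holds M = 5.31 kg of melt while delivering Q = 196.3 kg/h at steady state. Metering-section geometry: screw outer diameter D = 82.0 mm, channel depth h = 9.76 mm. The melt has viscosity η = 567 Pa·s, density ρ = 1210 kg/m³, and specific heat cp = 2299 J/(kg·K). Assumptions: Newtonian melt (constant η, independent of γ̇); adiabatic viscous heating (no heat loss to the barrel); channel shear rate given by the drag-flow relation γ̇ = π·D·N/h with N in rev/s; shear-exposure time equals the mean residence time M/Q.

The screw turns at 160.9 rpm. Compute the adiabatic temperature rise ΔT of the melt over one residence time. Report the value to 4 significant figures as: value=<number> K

Convert throughput: Q = 196.3 kg/h = 196.3/3600 = 0.0545278 kg/s
t_res = M / Q_s = 5.31 ÷ 0.0545278 = 97.3816 s
Geometry in metres: D = 82.0 mm → 0.082 m, h = 9.76 mm → 0.00976 m; screw speed N = 160.9 rpm = 2.68167 rev/s
γ̇ = π D N / h = (π)(0.082)(2.68167) / 0.00976 = 70.7813 s⁻¹
ΔT = η·γ̇²·t_res/(ρ·cp) = [567 × 70.7813² × 97.3816] / [1210 × 2299] = 99.4427 K

value=99.44 K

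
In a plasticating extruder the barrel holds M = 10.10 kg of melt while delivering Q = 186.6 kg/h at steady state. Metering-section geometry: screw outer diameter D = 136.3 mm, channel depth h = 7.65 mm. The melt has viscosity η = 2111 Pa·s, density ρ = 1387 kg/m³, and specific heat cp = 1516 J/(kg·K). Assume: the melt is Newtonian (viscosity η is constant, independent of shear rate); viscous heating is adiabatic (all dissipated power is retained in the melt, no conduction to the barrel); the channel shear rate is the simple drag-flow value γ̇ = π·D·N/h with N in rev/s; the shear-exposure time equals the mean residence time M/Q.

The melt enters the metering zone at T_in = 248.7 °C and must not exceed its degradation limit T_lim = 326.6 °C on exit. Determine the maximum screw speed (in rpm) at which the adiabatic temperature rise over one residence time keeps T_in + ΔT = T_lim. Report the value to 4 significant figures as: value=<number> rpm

value=21.39 rpm

Q_s = Q / 3600 = 186.6 / 3600 = 0.0518333 kg/s
t_res = M / Q_s = 10.10 / 0.0518333 = 194.855 s
Geometry in SI: D = 136.3 mm → 0.1363 m, h = 7.65 mm → 0.00765 m
ΔT_a = T_lim − T_in = 326.6 °C − 248.7 °C = 77.9 K
γ̇_max² = ΔT_a·ρ·cp / (η·t_res) = [77.9 × 1387 × 1516] / [2111 × 194.855] = 398.21 s⁻²
Take the square root: γ̇_max = √(398.21) = 19.9552 s⁻¹
Solve γ̇ = πDN/h for N: N_max = γ̇_max·h/(π·D) = 19.9552 × 0.00765 / (π × 0.1363) = 0.35651 rev/s = 21.3906 rpm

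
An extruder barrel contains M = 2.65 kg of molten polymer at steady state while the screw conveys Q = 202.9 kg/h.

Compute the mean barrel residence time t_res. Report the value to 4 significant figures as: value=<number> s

value=47.02 s

Convert throughput: Q = 202.9 kg/h = 202.9/3600 = 0.0563611 kg/s
Mean residence time: t_res = M/Q_s = 2.65 kg / 0.0563611 kg/s = 47.0182 s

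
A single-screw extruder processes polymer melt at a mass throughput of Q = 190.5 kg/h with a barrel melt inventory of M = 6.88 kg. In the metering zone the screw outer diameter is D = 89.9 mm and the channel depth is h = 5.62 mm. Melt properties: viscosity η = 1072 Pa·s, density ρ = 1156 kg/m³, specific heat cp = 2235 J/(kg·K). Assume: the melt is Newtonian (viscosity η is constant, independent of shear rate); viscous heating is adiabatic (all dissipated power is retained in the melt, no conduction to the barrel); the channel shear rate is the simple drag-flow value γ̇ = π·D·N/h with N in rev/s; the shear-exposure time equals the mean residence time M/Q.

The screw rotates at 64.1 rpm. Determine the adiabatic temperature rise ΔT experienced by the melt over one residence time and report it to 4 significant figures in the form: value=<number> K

value=155.5 K

Convert throughput: Q = 190.5 kg/h = 190.5/3600 = 0.0529167 kg/s
t_res = M / Q_s = 6.88 ÷ 0.0529167 = 130.016 s
Geometry in metres: D = 89.9 mm → 0.0899 m, h = 5.62 mm → 0.00562 m; screw speed N = 64.1 rpm = 1.06833 rev/s
Shear rate: γ̇ = πDN/h = π·0.0899·1.06833/0.00562 = 53.6883 s⁻¹
Adiabatic rise: ΔT = η γ̇² t_res / (ρ cp) = 1072·(53.6883)²·130.016 / (1156·2235) = 155.495 K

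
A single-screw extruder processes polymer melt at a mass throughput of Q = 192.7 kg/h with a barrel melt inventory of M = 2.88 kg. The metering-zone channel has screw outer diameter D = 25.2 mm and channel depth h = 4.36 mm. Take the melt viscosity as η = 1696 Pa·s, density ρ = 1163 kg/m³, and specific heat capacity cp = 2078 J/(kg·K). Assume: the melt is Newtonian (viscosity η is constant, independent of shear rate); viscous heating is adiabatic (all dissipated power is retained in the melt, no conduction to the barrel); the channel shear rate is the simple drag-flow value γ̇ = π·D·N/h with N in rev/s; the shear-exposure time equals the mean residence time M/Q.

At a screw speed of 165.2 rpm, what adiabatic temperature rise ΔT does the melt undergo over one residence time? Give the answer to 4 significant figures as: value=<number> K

Throughput in SI: Q_s = 192.7 kg/h ÷ 3600 s/h = 0.0535278 kg/s
t_res = M / Q_s = 2.88 / 0.0535278 = 53.8038 s
D = 25.2 mm = 0.0252 m;  h = 4.36 mm = 0.00436 m;  N = 165.2 rpm / 60 = 2.75333 rev/s
Shear rate: γ̇ = πDN/h = π·0.0252·2.75333/0.00436 = 49.9946 s⁻¹
Adiabatic rise: ΔT = η γ̇² t_res / (ρ cp) = 1696·(49.9946)²·53.8038 / (1163·2078) = 94.3755 K

value=94.38 K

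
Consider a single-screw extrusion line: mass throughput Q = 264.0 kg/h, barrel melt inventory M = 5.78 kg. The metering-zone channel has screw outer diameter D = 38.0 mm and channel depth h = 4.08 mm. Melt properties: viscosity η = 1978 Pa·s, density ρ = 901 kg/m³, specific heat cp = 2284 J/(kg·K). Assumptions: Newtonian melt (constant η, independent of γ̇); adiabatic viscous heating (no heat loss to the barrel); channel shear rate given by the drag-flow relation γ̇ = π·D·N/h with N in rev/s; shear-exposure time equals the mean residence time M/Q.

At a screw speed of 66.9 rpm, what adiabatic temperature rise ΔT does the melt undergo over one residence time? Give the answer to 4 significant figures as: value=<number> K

Throughput in SI: Q_s = 264.0 kg/h ÷ 3600 s/h = 0.0733333 kg/s
Mean residence time: t_res = M/Q_s = 5.78 kg / 0.0733333 kg/s = 78.8182 s
Geometry in metres: D = 38.0 mm → 0.038 m, h = 4.08 mm → 0.00408 m; screw speed N = 66.9 rpm = 1.115 rev/s
γ̇ = π·D·N / h = π · 0.038 · 1.115 / 0.00408 = 32.6248 s⁻¹
ΔT = η·γ̇²·t_res/(ρ·cp) = [1978 × 32.6248² × 78.8182] / [901 × 2284] = 80.6358 K

value=80.64 K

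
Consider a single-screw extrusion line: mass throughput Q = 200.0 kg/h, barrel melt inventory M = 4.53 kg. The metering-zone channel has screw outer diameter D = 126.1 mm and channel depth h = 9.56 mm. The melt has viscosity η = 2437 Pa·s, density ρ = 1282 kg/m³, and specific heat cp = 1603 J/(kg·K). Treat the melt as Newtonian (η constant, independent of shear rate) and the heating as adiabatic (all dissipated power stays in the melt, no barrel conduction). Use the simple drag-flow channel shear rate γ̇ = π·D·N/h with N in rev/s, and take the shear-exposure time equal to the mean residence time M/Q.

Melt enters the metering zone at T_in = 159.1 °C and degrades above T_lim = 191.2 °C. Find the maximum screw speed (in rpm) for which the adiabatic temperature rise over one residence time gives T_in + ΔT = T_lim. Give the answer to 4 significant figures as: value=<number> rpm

value=26.38 rpm

Q_s = Q / 3600 = 200.0 / 3600 = 0.0555556 kg/s
t_res = M / Q_s = 4.53 ÷ 0.0555556 = 81.54 s
D = 126.1 mm = 0.1261 m;  h = 9.56 mm = 0.00956 m
Allowable rise: ΔT_a = T_lim − T_in = 191.2 − 159.1 = 32.1 K
γ̇_max² = ΔT_a·ρ·cp/(η·t_res) = 32.1·1282·1603/(2437·81.54) = 331.971 s⁻²
γ̇_max = sqrt(331.971) = 18.2201 s⁻¹
N_max = γ̇_max h / (πD) = 18.2201·0.00956/(π·0.1261) = 0.439686 rev/s → ×60 = 26.3812 rpm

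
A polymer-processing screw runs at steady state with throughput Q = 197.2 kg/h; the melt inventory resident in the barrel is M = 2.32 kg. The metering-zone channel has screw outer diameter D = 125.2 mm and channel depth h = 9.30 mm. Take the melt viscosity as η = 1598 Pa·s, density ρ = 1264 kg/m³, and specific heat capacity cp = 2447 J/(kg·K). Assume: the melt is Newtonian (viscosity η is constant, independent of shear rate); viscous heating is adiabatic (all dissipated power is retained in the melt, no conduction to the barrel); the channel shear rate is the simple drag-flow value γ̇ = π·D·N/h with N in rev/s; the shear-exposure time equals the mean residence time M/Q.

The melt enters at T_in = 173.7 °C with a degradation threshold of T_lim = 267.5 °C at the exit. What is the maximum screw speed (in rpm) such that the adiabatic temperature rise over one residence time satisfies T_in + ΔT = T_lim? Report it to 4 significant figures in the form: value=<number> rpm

Throughput in SI: Q_s = 197.2 kg/h ÷ 3600 s/h = 0.0547778 kg/s
Mean residence time: t_res = M/Q_s = 2.32 kg / 0.0547778 kg/s = 42.3529 s
Geometry in SI: D = 125.2 mm → 0.1252 m, h = 9.30 mm → 0.0093 m
ΔT_a = T_lim − T_in = 267.5 − 173.7 = 93.8 K
γ̇_max² = ΔT_a·ρ·cp / (η·t_res) = [93.8 × 1264 × 2447] / [1598 × 42.3529] = 4286.7 s⁻²
γ̇_max = sqrt(4286.7) = 65.4729 s⁻¹
N_max = γ̇_max h / (πD) = 65.4729·0.0093/(π·0.1252) = 1.54807 rev/s → ×60 = 92.8842 rpm

value=92.88 rpm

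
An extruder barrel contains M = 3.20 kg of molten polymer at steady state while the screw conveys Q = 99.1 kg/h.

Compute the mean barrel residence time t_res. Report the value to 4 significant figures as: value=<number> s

Q_s = Q / 3600 = 99.1 / 3600 = 0.0275278 kg/s
t_res = M / Q_s = 3.20 / 0.0275278 = 116.246 s

value=116.2 s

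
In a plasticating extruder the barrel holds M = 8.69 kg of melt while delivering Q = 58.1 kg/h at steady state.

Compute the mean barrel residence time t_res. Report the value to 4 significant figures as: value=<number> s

Convert throughput: Q = 58.1 kg/h = 58.1/3600 = 0.0161389 kg/s
Mean residence time: t_res = M/Q_s = 8.69 kg / 0.0161389 kg/s = 538.451 s

value=538.5 s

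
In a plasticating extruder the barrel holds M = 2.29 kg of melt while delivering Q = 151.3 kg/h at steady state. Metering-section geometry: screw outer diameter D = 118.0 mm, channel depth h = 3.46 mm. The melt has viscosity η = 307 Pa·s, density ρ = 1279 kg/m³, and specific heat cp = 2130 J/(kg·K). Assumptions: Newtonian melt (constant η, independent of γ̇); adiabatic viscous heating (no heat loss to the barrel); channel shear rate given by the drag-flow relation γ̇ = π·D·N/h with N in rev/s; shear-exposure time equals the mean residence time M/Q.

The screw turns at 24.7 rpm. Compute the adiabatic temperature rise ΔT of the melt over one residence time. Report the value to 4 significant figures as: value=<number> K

value=11.95 K

Q_s = Q / 3600 = 151.3 / 3600 = 0.0420278 kg/s
t_res = M / Q_s = 2.29 ÷ 0.0420278 = 54.4878 s
Geometry in metres: D = 118.0 mm → 0.118 m, h = 3.46 mm → 0.00346 m; screw speed N = 24.7 rpm = 0.411667 rev/s
γ̇ = π D N / h = (π)(0.118)(0.411667) / 0.00346 = 44.1064 s⁻¹
Adiabatic rise: ΔT = η γ̇² t_res / (ρ cp) = 307·(44.1064)²·54.4878 / (1279·2130) = 11.9451 K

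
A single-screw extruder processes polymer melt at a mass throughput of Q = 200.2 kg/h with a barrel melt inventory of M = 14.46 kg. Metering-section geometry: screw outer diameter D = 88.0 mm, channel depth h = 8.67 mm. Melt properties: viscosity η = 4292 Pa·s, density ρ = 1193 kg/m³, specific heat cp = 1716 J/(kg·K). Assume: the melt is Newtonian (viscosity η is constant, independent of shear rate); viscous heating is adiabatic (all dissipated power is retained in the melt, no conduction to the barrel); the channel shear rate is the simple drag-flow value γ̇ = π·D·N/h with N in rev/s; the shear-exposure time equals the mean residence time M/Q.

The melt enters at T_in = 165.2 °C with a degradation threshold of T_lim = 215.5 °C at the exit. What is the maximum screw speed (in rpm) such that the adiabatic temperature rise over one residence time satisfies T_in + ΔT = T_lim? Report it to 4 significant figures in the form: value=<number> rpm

value=18.07 rpm

Q_s = Q / 3600 = 200.2 / 3600 = 0.0556111 kg/s
Mean residence time: t_res = M/Q_s = 14.46 kg / 0.0556111 kg/s = 260.02 s
Geometry in SI: D = 88.0 mm → 0.088 m, h = 8.67 mm → 0.00867 m
ΔT_a = T_lim − T_in = 215.5 − 165.2 = 50.3 K
Invert ΔT = ηγ̇²t_res/(ρcp) for γ̇: γ̇_max² = ΔT_a ρ cp / (η t_res) = 50.3·1193·1716 / (4292·260.02) = 92.2697 s⁻²
Take the square root: γ̇_max = √(92.2697) = 9.60571 s⁻¹
Solve γ̇ = πDN/h for N: N_max = γ̇_max·h/(π·D) = 9.60571 × 0.00867 / (π × 0.088) = 0.301242 rev/s = 18.0745 rpm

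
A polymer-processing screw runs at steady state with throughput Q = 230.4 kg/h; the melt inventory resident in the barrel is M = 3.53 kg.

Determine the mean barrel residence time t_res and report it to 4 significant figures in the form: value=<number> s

Throughput in SI: Q_s = 230.4 kg/h ÷ 3600 s/h = 0.064 kg/s
Mean residence time: t_res = M/Q_s = 3.53 kg / 0.064 kg/s = 55.1562 s

value=55.16 s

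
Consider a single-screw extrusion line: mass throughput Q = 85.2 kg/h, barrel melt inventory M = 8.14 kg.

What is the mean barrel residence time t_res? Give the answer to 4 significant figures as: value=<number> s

Convert throughput: Q = 85.2 kg/h = 85.2/3600 = 0.0236667 kg/s
Mean residence time: t_res = M/Q_s = 8.14 kg / 0.0236667 kg/s = 343.944 s

value=343.9 s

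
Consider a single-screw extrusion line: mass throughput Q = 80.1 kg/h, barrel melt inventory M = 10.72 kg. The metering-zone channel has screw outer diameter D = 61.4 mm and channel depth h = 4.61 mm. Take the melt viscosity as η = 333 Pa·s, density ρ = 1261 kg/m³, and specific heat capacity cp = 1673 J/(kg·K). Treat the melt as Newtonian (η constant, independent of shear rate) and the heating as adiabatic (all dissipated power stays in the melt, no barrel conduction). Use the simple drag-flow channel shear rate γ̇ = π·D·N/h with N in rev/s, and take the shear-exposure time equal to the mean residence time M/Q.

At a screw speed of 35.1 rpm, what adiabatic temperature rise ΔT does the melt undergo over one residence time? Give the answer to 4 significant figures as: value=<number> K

value=45.57 K

Q_s = Q / 3600 = 80.1 / 3600 = 0.02225 kg/s
t_res = M / Q_s = 10.72 ÷ 0.02225 = 481.798 s
Geometry in metres: D = 61.4 mm → 0.0614 m, h = 4.61 mm → 0.00461 m; screw speed N = 35.1 rpm = 0.585 rev/s
Shear rate: γ̇ = πDN/h = π·0.0614·0.585/0.00461 = 24.4778 s⁻¹
ΔT = η·γ̇²·t_res / (ρ·cp) = 333 · (24.4778)² · 481.798 / (1261 · 1673) = 45.5664 K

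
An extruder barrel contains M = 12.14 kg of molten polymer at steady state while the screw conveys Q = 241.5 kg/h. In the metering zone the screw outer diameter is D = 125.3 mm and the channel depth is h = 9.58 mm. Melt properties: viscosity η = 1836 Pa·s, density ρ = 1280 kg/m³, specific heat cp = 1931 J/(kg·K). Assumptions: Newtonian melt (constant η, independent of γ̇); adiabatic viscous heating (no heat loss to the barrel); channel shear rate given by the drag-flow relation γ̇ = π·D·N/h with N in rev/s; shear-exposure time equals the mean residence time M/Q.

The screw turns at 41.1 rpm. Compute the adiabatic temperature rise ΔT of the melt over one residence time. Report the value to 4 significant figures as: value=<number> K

Q_s = Q / 3600 = 241.5 / 3600 = 0.0670833 kg/s
Mean residence time: t_res = M/Q_s = 12.14 kg / 0.0670833 kg/s = 180.969 s
D = 125.3 mm = 0.1253 m;  h = 9.58 mm = 0.00958 m;  N = 41.1 rpm / 60 = 0.685 rev/s
γ̇ = π D N / h = (π)(0.1253)(0.685) / 0.00958 = 28.1466 s⁻¹
ΔT = η·γ̇²·t_res/(ρ·cp) = [1836 × 28.1466² × 180.969] / [1280 × 1931] = 106.497 K

value=106.5 K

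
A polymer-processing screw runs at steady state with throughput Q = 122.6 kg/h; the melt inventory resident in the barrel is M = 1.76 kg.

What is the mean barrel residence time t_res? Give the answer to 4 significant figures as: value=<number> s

Convert throughput: Q = 122.6 kg/h = 122.6/3600 = 0.0340556 kg/s
t_res = M / Q_s = 1.76 ÷ 0.0340556 = 51.6803 s

value=51.68 s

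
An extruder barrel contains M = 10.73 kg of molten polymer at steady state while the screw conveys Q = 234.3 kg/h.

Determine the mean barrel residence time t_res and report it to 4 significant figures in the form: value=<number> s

Q_s = Q / 3600 = 234.3 / 3600 = 0.0650833 kg/s
t_res = M / Q_s = 10.73 ÷ 0.0650833 = 164.866 s

value=164.9 s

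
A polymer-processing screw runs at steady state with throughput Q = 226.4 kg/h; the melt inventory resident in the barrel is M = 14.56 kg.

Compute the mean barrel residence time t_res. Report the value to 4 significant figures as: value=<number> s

value=231.5 s

Convert throughput: Q = 226.4 kg/h = 226.4/3600 = 0.0628889 kg/s
t_res = M / Q_s = 14.56 ÷ 0.0628889 = 231.519 s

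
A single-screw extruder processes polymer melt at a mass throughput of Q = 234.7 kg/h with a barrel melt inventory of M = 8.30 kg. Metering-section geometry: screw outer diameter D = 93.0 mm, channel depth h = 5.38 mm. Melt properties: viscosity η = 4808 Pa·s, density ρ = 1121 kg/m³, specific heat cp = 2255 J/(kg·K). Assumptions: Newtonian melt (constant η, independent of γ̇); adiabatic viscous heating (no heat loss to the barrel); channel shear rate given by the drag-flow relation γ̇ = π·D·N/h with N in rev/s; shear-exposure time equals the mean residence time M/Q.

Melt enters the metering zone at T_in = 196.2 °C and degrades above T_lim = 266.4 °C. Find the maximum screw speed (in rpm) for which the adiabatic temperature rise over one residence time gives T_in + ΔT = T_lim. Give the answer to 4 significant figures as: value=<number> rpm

Convert throughput: Q = 234.7 kg/h = 234.7/3600 = 0.0651944 kg/s
t_res = M / Q_s = 8.30 / 0.0651944 = 127.311 s
Convert to metres: D = 0.093 m, h = 0.00538 m
ΔT_a = T_lim − T_in = 266.4 °C − 196.2 °C = 70.2 K
Invert ΔT = ηγ̇²t_res/(ρcp) for γ̇: γ̇_max² = ΔT_a ρ cp / (η t_res) = 70.2·1121·2255 / (4808·127.311) = 289.906 s⁻²
γ̇_max = sqrt(289.906) = 17.0266 s⁻¹
Solve γ̇ = πDN/h for N: N_max = γ̇_max·h/(π·D) = 17.0266 × 0.00538 / (π × 0.093) = 0.313529 rev/s = 18.8118 rpm

value=18.81 rpm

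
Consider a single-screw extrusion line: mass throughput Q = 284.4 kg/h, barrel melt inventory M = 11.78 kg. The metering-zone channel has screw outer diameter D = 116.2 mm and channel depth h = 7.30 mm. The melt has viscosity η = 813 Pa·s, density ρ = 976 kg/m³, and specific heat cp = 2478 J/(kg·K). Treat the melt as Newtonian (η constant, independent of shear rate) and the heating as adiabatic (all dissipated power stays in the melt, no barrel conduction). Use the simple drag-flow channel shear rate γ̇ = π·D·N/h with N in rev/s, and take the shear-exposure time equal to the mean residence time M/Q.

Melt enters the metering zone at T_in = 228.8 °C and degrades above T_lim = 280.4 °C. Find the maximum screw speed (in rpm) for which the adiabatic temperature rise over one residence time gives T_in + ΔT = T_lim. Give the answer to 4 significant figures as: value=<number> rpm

value=38.50 rpm

Q_s = Q / 3600 = 284.4 / 3600 = 0.079 kg/s
t_res = M / Q_s = 11.78 / 0.079 = 149.114 s
Convert to metres: D = 0.1162 m, h = 0.0073 m
ΔT_a = T_lim − T_in = 280.4 − 228.8 = 51.6 K
γ̇_max² = ΔT_a·ρ·cp/(η·t_res) = 51.6·976·2478/(813·149.114) = 1029.42 s⁻²
γ̇_max = √1029.42 = 32.0846 s⁻¹
N_max = γ̇_max h / (πD) = 32.0846·0.0073/(π·0.1162) = 0.641598 rev/s → ×60 = 38.4959 rpm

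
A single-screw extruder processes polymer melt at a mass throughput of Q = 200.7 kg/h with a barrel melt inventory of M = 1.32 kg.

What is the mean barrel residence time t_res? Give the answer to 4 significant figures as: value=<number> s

value=23.68 s

Convert throughput: Q = 200.7 kg/h = 200.7/3600 = 0.05575 kg/s
t_res = M / Q_s = 1.32 / 0.05575 = 23.6771 s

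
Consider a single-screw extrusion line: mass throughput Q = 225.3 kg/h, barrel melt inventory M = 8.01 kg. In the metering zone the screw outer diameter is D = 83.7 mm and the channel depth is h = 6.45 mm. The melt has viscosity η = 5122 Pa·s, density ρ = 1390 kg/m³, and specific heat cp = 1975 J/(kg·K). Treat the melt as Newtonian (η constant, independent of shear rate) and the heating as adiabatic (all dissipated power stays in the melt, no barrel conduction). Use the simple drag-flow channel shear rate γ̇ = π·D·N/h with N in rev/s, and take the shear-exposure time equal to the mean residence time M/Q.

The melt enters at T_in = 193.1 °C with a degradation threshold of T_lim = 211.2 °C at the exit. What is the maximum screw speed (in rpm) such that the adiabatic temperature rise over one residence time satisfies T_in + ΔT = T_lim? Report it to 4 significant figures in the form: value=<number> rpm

value=12.81 rpm

Throughput in SI: Q_s = 225.3 kg/h ÷ 3600 s/h = 0.0625833 kg/s
Mean residence time: t_res = M/Q_s = 8.01 kg / 0.0625833 kg/s = 127.989 s
Geometry in SI: D = 83.7 mm → 0.0837 m, h = 6.45 mm → 0.00645 m
ΔT_a = T_lim − T_in = 211.2 °C − 193.1 °C = 18.1 K
γ̇_max² = ΔT_a·ρ·cp / (η·t_res) = [18.1 × 1390 × 1975] / [5122 × 127.989] = 75.7961 s⁻²
γ̇_max = sqrt(75.7961) = 8.7061 s⁻¹
Solve γ̇ = πDN/h for N: N_max = γ̇_max·h/(π·D) = 8.7061 × 0.00645 / (π × 0.0837) = 0.213554 rev/s = 12.8132 rpm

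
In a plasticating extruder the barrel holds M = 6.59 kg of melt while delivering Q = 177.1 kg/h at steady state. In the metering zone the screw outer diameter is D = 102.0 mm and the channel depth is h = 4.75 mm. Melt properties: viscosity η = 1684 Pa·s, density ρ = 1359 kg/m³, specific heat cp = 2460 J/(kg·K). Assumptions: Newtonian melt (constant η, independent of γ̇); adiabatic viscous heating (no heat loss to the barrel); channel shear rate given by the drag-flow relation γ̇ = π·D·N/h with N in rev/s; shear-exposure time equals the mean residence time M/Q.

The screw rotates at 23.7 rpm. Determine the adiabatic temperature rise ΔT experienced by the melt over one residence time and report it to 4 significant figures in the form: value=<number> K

Convert throughput: Q = 177.1 kg/h = 177.1/3600 = 0.0491944 kg/s
t_res = M / Q_s = 6.59 ÷ 0.0491944 = 133.958 s
Convert to SI: D = 0.102 m, h = 0.00475 m, N = 23.7/60 = 0.395 rev/s
Shear rate: γ̇ = πDN/h = π·0.102·0.395/0.00475 = 26.6473 s⁻¹
ΔT = η·γ̇²·t_res / (ρ·cp) = 1684 · (26.6473)² · 133.958 / (1359 · 2460) = 47.9142 K

value=47.91 K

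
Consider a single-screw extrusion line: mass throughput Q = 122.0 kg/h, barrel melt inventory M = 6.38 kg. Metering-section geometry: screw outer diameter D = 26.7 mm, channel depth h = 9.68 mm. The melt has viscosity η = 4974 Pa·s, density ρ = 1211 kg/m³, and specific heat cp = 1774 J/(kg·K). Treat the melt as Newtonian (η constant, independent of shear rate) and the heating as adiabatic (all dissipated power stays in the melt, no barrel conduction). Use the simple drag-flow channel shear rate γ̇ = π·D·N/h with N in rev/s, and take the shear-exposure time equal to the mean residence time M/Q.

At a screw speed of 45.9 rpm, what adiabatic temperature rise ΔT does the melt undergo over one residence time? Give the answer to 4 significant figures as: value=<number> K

Q_s = Q / 3600 = 122.0 / 3600 = 0.0338889 kg/s
t_res = M / Q_s = 6.38 ÷ 0.0338889 = 188.262 s
D = 26.7 mm = 0.0267 m;  h = 9.68 mm = 0.00968 m;  N = 45.9 rpm / 60 = 0.765 rev/s
Shear rate: γ̇ = πDN/h = π·0.0267·0.765/0.00968 = 6.62899 s⁻¹
ΔT = η·γ̇²·t_res/(ρ·cp) = [4974 × 6.62899² × 188.262] / [1211 × 1774] = 19.1543 K

value=19.15 K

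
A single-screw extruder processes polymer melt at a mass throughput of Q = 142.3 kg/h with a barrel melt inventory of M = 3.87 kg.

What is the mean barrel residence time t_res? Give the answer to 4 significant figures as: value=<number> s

Convert throughput: Q = 142.3 kg/h = 142.3/3600 = 0.0395278 kg/s
t_res = M / Q_s = 3.87 ÷ 0.0395278 = 97.9058 s

value=97.91 s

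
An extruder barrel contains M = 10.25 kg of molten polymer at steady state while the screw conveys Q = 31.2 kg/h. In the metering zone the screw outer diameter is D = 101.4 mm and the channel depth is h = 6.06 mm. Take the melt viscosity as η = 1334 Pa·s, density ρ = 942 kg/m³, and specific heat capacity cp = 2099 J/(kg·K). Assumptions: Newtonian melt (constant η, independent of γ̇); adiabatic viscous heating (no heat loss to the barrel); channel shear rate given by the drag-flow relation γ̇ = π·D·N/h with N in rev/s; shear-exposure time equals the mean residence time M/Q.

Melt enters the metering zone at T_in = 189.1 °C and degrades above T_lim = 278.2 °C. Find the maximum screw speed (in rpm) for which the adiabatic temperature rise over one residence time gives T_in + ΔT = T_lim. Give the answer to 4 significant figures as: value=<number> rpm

Convert throughput: Q = 31.2 kg/h = 31.2/3600 = 0.00866667 kg/s
Mean residence time: t_res = M/Q_s = 10.25 kg / 0.00866667 kg/s = 1182.69 s
D = 101.4 mm = 0.1014 m;  h = 6.06 mm = 0.00606 m
ΔT_a = T_lim − T_in = 278.2 − 189.1 = 89.1 K
γ̇_max² = ΔT_a·ρ·cp / (η·t_res) = [89.1 × 942 × 2099] / [1334 × 1182.69] = 111.664 s⁻²
Take the square root: γ̇_max = √(111.664) = 10.5671 s⁻¹
N_max = γ̇_max·h / (π·D) = 10.5671 · 0.00606 / (π · 0.1014) = 0.201021 rev/s = 12.0613 rpm

value=12.06 rpm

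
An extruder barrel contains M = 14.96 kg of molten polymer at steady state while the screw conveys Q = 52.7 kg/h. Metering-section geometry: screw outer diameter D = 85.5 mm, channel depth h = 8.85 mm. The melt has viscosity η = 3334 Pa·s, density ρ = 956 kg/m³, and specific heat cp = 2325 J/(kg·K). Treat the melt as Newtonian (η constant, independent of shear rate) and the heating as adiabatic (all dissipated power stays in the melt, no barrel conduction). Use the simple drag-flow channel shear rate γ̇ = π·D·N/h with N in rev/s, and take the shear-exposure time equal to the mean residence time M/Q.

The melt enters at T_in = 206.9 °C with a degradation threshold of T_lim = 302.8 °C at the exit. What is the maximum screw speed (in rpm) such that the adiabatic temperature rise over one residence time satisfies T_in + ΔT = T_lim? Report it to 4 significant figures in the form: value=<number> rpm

Q_s = Q / 3600 = 52.7 / 3600 = 0.0146389 kg/s
t_res = M / Q_s = 14.96 ÷ 0.0146389 = 1021.94 s
D = 85.5 mm = 0.0855 m;  h = 8.85 mm = 0.00885 m
ΔT_a = T_lim − T_in = 302.8 − 206.9 = 95.9 K
γ̇_max² = ΔT_a·ρ·cp / (η·t_res) = [95.9 × 956 × 2325] / [3334 × 1021.94] = 62.562 s⁻²
Take the square root: γ̇_max = √(62.562) = 7.90961 s⁻¹
N_max = γ̇_max h / (πD) = 7.90961·0.00885/(π·0.0855) = 0.260605 rev/s → ×60 = 15.6363 rpm

value=15.64 rpm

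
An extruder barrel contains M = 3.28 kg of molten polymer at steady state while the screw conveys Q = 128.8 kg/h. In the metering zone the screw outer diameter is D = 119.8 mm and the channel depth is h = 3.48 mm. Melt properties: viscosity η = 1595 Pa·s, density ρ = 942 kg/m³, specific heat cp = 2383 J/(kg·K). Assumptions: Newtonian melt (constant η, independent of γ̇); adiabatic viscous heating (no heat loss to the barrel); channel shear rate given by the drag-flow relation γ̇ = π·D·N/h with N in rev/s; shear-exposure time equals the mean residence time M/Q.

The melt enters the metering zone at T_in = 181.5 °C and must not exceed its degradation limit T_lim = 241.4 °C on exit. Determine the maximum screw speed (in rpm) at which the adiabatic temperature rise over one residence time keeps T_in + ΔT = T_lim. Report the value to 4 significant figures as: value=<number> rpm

Q_s = Q / 3600 = 128.8 / 3600 = 0.0357778 kg/s
Mean residence time: t_res = M/Q_s = 3.28 kg / 0.0357778 kg/s = 91.677 s
Convert to metres: D = 0.1198 m, h = 0.00348 m
Allowable rise: ΔT_a = T_lim − T_in = 241.4 − 181.5 = 59.9 K
γ̇_max² = ΔT_a·ρ·cp/(η·t_res) = 59.9·942·2383/(1595·91.677) = 919.561 s⁻²
γ̇_max = √919.561 = 30.3243 s⁻¹
Solve γ̇ = πDN/h for N: N_max = γ̇_max·h/(π·D) = 30.3243 × 0.00348 / (π × 0.1198) = 0.28039 rev/s = 16.8234 rpm

value=16.82 rpm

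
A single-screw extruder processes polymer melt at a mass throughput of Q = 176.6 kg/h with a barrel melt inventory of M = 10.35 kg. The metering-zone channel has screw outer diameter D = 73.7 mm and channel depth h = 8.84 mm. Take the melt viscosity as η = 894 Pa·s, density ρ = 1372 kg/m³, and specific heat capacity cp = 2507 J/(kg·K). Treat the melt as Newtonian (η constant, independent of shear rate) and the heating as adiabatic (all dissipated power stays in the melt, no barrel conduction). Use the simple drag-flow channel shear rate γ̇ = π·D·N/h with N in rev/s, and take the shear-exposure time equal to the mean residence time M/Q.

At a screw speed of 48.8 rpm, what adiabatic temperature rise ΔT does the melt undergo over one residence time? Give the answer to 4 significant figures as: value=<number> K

value=24.89 K

Q_s = Q / 3600 = 176.6 / 3600 = 0.0490556 kg/s
t_res = M / Q_s = 10.35 / 0.0490556 = 210.985 s
D = 73.7 mm = 0.0737 m;  h = 8.84 mm = 0.00884 m;  N = 48.8 rpm / 60 = 0.813333 rev/s
γ̇ = π·D·N / h = π · 0.0737 · 0.813333 / 0.00884 = 21.3027 s⁻¹
ΔT = η·γ̇²·t_res/(ρ·cp) = [894 × 21.3027² × 210.985] / [1372 × 2507] = 24.8856 K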